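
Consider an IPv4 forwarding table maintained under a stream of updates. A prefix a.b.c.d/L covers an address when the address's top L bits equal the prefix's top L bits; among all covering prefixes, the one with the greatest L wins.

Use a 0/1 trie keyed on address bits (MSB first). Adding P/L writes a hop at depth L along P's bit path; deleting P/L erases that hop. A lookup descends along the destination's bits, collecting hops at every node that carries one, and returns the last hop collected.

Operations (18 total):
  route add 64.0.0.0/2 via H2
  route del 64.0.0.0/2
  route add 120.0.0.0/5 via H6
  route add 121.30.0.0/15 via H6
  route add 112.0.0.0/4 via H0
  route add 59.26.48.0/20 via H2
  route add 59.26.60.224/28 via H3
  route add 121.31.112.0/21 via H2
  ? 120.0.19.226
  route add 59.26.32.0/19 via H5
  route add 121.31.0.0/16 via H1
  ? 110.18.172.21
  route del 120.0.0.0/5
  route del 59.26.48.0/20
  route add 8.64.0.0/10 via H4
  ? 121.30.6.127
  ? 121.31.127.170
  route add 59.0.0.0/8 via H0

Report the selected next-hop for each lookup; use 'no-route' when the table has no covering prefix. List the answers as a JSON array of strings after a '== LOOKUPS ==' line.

Apply in order:
  + 64.0.0.0/2 (H2) depth=2
  del 64.0.0.0/2 (clear depth 2)
  + 120.0.0.0/5 (H6) depth=5
  + 121.30.0.0/15 (H6) depth=15
  + 112.0.0.0/4 (H0) depth=4
  + 59.26.48.0/20 (H2) depth=20
  + 59.26.60.224/28 (H3) depth=28
  + 121.31.112.0/21 (H2) depth=21
  Q 120.0.19.226: descend 0111100 ; hops seen [H0,H6] ; pick H6
  + 59.26.32.0/19 (H5) depth=19
  + 121.31.0.0/16 (H1) depth=16
  Q 110.18.172.21: descend 011 ; hops seen [∅] ; pick no-route
  del 120.0.0.0/5 (clear depth 5)
  del 59.26.48.0/20 (clear depth 20)
  + 8.64.0.0/10 (H4) depth=10
  Q 121.30.6.127: descend 011110010001111 ; hops seen [H0,H6] ; pick H6
  Q 121.31.127.170: descend 01111001000111110111 ; hops seen [H0,H6,H1] ; pick H1
  + 59.0.0.0/8 (H0) depth=8

== LOOKUPS ==
["H6","no-route","H6","H1"]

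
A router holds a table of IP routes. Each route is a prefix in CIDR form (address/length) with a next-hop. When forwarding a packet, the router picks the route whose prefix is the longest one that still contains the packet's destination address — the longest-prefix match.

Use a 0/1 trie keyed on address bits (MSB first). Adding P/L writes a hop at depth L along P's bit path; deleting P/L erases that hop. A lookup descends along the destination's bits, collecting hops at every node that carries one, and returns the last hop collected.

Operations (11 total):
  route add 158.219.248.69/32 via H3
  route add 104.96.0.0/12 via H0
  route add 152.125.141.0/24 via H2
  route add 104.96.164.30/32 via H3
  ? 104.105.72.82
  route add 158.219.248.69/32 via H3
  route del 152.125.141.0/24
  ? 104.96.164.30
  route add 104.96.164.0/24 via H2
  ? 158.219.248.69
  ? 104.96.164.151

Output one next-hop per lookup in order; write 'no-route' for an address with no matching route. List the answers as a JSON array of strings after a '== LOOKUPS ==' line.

Trace:
  + 158.219.248.69/32 (H3) depth=32
  + 104.96.0.0/12 (H0) depth=12
  + 152.125.141.0/24 (H2) depth=24
  + 104.96.164.30/32 (H3) depth=32
  lookup 104.105.72.82: bits 011010000110 walk d0:-→d1:-→d2:-→d3:-→d4:-→d5:-→d6:-→d7:-→d8:-→d9:-→d10:-→d11:-→d12:H0 -> H0
  + 158.219.248.69/32 (H3) depth=32
  del 152.125.141.0/24 (clear depth 24)
  lookup 104.96.164.30: bits 01101000011000001010010000011110 walk d0:-→d1:-→d2:-→d3:-→d4:-→d5:-→d6:-→d7:-→d8:-→d9:-→d10:-→d11:-→d12:H0→d13:-→d14:-→d15:-→d16:-→d17:-→d18:-→d19:-→d20:-→d21:-→d22:-→d23:-→d24:-→d25:-→d26:-→d27:-→d28:-→d29:-→d30:-→d31:-→d32:H3 -> H3
  + 104.96.164.0/24 (H2) depth=24
  lookup 158.219.248.69: bits 10011110110110111111100001000101 walk d0:-→d1:-→d2:-→d3:-→d4:-→d5:-→d6:-→d7:-→d8:-→d9:-→d10:-→d11:-→d12:-→d13:-→d14:-→d15:-→d16:-→d17:-→d18:-→d19:-→d20:-→d21:-→d22:-→d23:-→d24:-→d25:-→d26:-→d27:-→d28:-→d29:-→d30:-→d31:-→d32:H3 -> H3
  lookup 104.96.164.151: bits 011010000110000010100100 walk d0:-→d1:-→d2:-→d3:-→d4:-→d5:-→d6:-→d7:-→d8:-→d9:-→d10:-→d11:-→d12:H0→d13:-→d14:-→d15:-→d16:-→d17:-→d18:-→d19:-→d20:-→d21:-→d22:-→d23:-→d24:H2 -> H2

== LOOKUPS ==
["H0","H3","H3","H2"]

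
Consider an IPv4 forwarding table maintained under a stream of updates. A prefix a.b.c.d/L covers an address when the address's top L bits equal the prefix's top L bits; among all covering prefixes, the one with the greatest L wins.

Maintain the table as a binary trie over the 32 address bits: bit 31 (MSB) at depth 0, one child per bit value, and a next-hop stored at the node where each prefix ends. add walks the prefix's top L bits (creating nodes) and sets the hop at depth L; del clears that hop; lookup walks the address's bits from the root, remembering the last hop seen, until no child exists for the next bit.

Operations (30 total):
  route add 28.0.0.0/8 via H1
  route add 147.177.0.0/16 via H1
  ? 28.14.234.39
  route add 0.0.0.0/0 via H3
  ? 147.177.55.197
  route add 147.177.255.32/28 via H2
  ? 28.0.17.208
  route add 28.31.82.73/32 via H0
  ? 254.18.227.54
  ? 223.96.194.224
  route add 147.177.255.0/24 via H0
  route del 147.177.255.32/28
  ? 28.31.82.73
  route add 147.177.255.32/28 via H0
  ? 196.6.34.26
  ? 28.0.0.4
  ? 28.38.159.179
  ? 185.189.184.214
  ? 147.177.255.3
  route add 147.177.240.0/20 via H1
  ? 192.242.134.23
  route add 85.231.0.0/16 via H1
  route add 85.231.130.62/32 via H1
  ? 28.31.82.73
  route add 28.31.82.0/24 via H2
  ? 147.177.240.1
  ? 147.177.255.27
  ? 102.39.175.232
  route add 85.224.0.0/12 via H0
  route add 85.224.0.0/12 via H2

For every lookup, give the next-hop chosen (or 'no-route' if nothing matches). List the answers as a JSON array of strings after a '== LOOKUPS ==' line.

Apply in order:
  + 28.0.0.0/8 (H1) depth=8
  + 147.177.0.0/16 (H1) depth=16
  ? 28.14.234.39  path d0:-→d1:-→d2:-→d3:-→d4:-→d5:-→d6:-→d7:-→d8:H1  best=H1
  + 0.0.0.0/0 (H3) depth=0
  ? 147.177.55.197  path d0:H3→d1:-→d2:-→d3:-→d4:-→d5:-→d6:-→d7:-→d8:-→d9:-→d10:-→d11:-→d12:-→d13:-→d14:-→d15:-→d16:H1  best=H1
  + 147.177.255.32/28 (H2) depth=28
  ? 28.0.17.208  path d0:H3→d1:-→d2:-→d3:-→d4:-→d5:-→d6:-→d7:-→d8:H1  best=H1
  + 28.31.82.73/32 (H0) depth=32
  ? 254.18.227.54  path d0:H3→d1:-  best=H3
  ? 223.96.194.224  path d0:H3→d1:-  best=H3
  + 147.177.255.0/24 (H0) depth=24
  del 147.177.255.32/28 (clear depth 28)
  ? 28.31.82.73  path d0:H3→d1:-→d2:-→d3:-→d4:-→d5:-→d6:-→d7:-→d8:H1→d9:-→d10:-→d11:-→d12:-→d13:-→d14:-→d15:-→d16:-→d17:-→d18:-→d19:-→d20:-→d21:-→d22:-→d23:-→d24:-→d25:-→d26:-→d27:-→d28:-→d29:-→d30:-→d31:-→d32:H0  best=H0
  + 147.177.255.32/28 (H0) depth=28
  ? 196.6.34.26  path d0:H3→d1:-  best=H3
  ? 28.0.0.4  path d0:H3→d1:-→d2:-→d3:-→d4:-→d5:-→d6:-→d7:-→d8:H1→d9:-→d10:-→d11:-  best=H1
  ? 28.38.159.179  path d0:H3→d1:-→d2:-→d3:-→d4:-→d5:-→d6:-→d7:-→d8:H1→d9:-→d10:-  best=H1
  ? 185.189.184.214  path d0:H3→d1:-→d2:-  best=H3
  ? 147.177.255.3  path d0:H3→d1:-→d2:-→d3:-→d4:-→d5:-→d6:-→d7:-→d8:-→d9:-→d10:-→d11:-→d12:-→d13:-→d14:-→d15:-→d16:H1→d17:-→d18:-→d19:-→d20:-→d21:-→d22:-→d23:-→d24:H0→d25:-→d26:-  best=H0
  + 147.177.240.0/20 (H1) depth=20
  ? 192.242.134.23  path d0:H3→d1:-  best=H3
  + 85.231.0.0/16 (H1) depth=16
  + 85.231.130.62/32 (H1) depth=32
  ? 28.31.82.73  path d0:H3→d1:-→d2:-→d3:-→d4:-→d5:-→d6:-→d7:-→d8:H1→d9:-→d10:-→d11:-→d12:-→d13:-→d14:-→d15:-→d16:-→d17:-→d18:-→d19:-→d20:-→d21:-→d22:-→d23:-→d24:-→d25:-→d26:-→d27:-→d28:-→d29:-→d30:-→d31:-→d32:H0  best=H0
  + 28.31.82.0/24 (H2) depth=24
  ? 147.177.240.1  path d0:H3→d1:-→d2:-→d3:-→d4:-→d5:-→d6:-→d7:-→d8:-→d9:-→d10:-→d11:-→d12:-→d13:-→d14:-→d15:-→d16:H1→d17:-→d18:-→d19:-→d20:H1  best=H1
  ? 147.177.255.27  path d0:H3→d1:-→d2:-→d3:-→d4:-→d5:-→d6:-→d7:-→d8:-→d9:-→d10:-→d11:-→d12:-→d13:-→d14:-→d15:-→d16:H1→d17:-→d18:-→d19:-→d20:H1→d21:-→d22:-→d23:-→d24:H0→d25:-→d26:-  best=H0
  ? 102.39.175.232  path d0:H3→d1:-→d2:-  best=H3
  + 85.224.0.0/12 (H0) depth=12
  + 85.224.0.0/12 (H2) depth=12

== LOOKUPS ==
["H1","H1","H1","H3","H3","H0","H3","H1","H1","H3","H0","H3","H0","H1","H0","H3"]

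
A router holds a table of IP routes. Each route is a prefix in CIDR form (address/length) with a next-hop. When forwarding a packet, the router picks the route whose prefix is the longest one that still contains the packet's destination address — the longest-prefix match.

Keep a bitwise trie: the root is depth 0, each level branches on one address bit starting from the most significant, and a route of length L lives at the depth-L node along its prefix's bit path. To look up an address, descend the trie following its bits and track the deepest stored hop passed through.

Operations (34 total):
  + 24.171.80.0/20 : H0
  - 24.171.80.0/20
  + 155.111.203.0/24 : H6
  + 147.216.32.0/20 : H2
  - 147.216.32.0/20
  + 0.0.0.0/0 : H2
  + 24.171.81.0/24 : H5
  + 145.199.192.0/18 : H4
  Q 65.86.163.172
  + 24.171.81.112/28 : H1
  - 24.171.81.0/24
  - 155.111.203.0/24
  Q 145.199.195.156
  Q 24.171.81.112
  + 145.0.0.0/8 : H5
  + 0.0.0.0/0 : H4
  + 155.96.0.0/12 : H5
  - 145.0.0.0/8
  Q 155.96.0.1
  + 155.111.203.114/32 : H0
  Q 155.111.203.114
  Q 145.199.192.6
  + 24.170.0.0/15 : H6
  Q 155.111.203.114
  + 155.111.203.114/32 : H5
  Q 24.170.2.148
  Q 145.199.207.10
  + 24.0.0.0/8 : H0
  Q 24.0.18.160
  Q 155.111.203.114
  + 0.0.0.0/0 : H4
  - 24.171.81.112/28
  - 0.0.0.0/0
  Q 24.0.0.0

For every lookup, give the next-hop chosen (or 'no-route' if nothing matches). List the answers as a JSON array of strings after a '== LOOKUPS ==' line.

Apply in order:
  + 24.171.80.0/20 (H0) depth=20
  del 24.171.80.0/20 (clear depth 20)
  + 155.111.203.0/24 (H6) depth=24
  + 147.216.32.0/20 (H2) depth=20
  del 147.216.32.0/20 (clear depth 20)
  + 0.0.0.0/0 (H2) depth=0
  + 24.171.81.0/24 (H5) depth=24
  + 145.199.192.0/18 (H4) depth=18
  Q 65.86.163.172: descend 0 ; hops seen [H2] ; pick H2
  + 24.171.81.112/28 (H1) depth=28
  del 24.171.81.0/24 (clear depth 24)
  del 155.111.203.0/24 (clear depth 24)
  Q 145.199.195.156: descend 100100011100011111 ; hops seen [H2,H4] ; pick H4
  Q 24.171.81.112: descend 0001100010101011010100010111 ; hops seen [H2,H1] ; pick H1
  + 145.0.0.0/8 (H5) depth=8
  + 0.0.0.0/0 (H4) depth=0
  + 155.96.0.0/12 (H5) depth=12
  del 145.0.0.0/8 (clear depth 8)
  Q 155.96.0.1: descend 100110110110 ; hops seen [H4,H5] ; pick H5
  + 155.111.203.114/32 (H0) depth=32
  Q 155.111.203.114: descend 10011011011011111100101101110010 ; hops seen [H4,H5,H0] ; pick H0
  Q 145.199.192.6: descend 100100011100011111 ; hops seen [H4,H4] ; pick H4
  + 24.170.0.0/15 (H6) depth=15
  Q 155.111.203.114: descend 10011011011011111100101101110010 ; hops seen [H4,H5,H0] ; pick H0
  + 155.111.203.114/32 (H5) depth=32
  Q 24.170.2.148: descend 000110001010101 ; hops seen [H4,H6] ; pick H6
  Q 145.199.207.10: descend 100100011100011111 ; hops seen [H4,H4] ; pick H4
  + 24.0.0.0/8 (H0) depth=8
  Q 24.0.18.160: descend 00011000 ; hops seen [H4,H0] ; pick H0
  Q 155.111.203.114: descend 10011011011011111100101101110010 ; hops seen [H4,H5,H5] ; pick H5
  + 0.0.0.0/0 (H4) depth=0
  del 24.171.81.112/28 (clear depth 28)
  del 0.0.0.0/0 (clear depth 0)
  Q 24.0.0.0: descend 00011000 ; hops seen [H0] ; pick H0

== LOOKUPS ==
["H2","H4","H1","H5","H0","H4","H0","H6","H4","H0","H5","H0"]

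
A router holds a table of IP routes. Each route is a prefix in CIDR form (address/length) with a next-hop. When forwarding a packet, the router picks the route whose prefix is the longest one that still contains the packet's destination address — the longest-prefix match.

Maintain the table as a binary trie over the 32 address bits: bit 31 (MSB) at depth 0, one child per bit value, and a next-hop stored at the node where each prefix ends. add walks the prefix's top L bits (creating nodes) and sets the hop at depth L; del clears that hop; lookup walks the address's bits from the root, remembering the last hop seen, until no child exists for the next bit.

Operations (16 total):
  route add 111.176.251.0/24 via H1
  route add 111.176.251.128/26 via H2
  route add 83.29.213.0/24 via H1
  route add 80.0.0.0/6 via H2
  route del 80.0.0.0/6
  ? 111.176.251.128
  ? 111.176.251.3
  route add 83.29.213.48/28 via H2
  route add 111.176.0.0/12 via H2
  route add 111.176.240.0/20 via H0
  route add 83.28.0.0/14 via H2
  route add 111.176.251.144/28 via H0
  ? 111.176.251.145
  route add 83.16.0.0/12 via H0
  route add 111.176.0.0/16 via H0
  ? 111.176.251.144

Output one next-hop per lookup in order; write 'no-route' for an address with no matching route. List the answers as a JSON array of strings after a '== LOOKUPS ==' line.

Process each operation:
  add 111.176.251.0/24 -> H1 at depth 24
  add 111.176.251.128/26 -> H2 at depth 26
  add 83.29.213.0/24 -> H1 at depth 24
  add 80.0.0.0/6 -> H2 at depth 6
  - 80.0.0.0/6 clear@6
  lookup 111.176.251.128: bits 01101111101100001111101110 walk d0:-→d1:-→d2:-→d3:-→d4:-→d5:-→d6:-→d7:-→d8:-→d9:-→d10:-→d11:-→d12:-→d13:-→d14:-→d15:-→d16:-→d17:-→d18:-→d19:-→d20:-→d21:-→d22:-→d23:-→d24:H1→d25:-→d26:H2 -> H2
  lookup 111.176.251.3: bits 011011111011000011111011 walk d0:-→d1:-→d2:-→d3:-→d4:-→d5:-→d6:-→d7:-→d8:-→d9:-→d10:-→d11:-→d12:-→d13:-→d14:-→d15:-→d16:-→d17:-→d18:-→d19:-→d20:-→d21:-→d22:-→d23:-→d24:H1 -> H1
  add 83.29.213.48/28 -> H2 at depth 28
  add 111.176.0.0/12 -> H2 at depth 12
  add 111.176.240.0/20 -> H0 at depth 20
  add 83.28.0.0/14 -> H2 at depth 14
  add 111.176.251.144/28 -> H0 at depth 28
  lookup 111.176.251.145: bits 0110111110110000111110111001 walk d0:-→d1:-→d2:-→d3:-→d4:-→d5:-→d6:-→d7:-→d8:-→d9:-→d10:-→d11:-→d12:H2→d13:-→d14:-→d15:-→d16:-→d17:-→d18:-→d19:-→d20:H0→d21:-→d22:-→d23:-→d24:H1→d25:-→d26:H2→d27:-→d28:H0 -> H0
  add 83.16.0.0/12 -> H0 at depth 12
  add 111.176.0.0/16 -> H0 at depth 16
  lookup 111.176.251.144: bits 0110111110110000111110111001 walk d0:-→d1:-→d2:-→d3:-→d4:-→d5:-→d6:-→d7:-→d8:-→d9:-→d10:-→d11:-→d12:H2→d13:-→d14:-→d15:-→d16:H0→d17:-→d18:-→d19:-→d20:H0→d21:-→d22:-→d23:-→d24:H1→d25:-→d26:H2→d27:-→d28:H0 -> H0

== LOOKUPS ==
["H2","H1","H0","H0"]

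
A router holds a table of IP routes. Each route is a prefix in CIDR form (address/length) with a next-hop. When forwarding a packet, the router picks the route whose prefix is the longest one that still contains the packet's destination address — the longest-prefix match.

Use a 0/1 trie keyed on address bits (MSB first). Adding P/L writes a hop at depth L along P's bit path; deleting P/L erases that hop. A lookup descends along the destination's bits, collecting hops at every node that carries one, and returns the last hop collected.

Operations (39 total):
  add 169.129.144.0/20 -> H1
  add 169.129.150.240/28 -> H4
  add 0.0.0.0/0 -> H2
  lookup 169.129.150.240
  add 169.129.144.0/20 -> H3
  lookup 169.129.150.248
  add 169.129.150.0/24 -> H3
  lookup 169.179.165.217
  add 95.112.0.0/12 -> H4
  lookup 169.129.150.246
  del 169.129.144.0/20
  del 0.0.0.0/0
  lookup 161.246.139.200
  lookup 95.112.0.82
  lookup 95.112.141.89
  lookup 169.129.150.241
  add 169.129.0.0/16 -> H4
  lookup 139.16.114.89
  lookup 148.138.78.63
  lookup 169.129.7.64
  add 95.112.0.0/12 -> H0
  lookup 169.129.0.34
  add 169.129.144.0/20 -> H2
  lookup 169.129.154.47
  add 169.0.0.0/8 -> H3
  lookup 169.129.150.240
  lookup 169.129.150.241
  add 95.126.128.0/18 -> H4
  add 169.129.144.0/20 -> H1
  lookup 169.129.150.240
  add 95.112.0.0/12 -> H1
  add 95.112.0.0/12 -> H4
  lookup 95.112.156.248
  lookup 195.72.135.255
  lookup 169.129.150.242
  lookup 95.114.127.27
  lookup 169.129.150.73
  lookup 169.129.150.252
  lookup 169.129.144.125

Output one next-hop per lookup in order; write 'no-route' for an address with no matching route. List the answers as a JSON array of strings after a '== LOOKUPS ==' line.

Process each operation:
  + 169.129.144.0/20 (H1) depth=20
  + 169.129.150.240/28 (H4) depth=28
  + 0.0.0.0/0 (H2) depth=0
  lookup 169.129.150.240: bits 1010100110000001100101101111 walk d0:H2→d1:-→d2:-→d3:-→d4:-→d5:-→d6:-→d7:-→d8:-→d9:-→d10:-→d11:-→d12:-→d13:-→d14:-→d15:-→d16:-→d17:-→d18:-→d19:-→d20:H1→d21:-→d22:-→d23:-→d24:-→d25:-→d26:-→d27:-→d28:H4 -> H4
  + 169.129.144.0/20 (H3) depth=20
  lookup 169.129.150.248: bits 1010100110000001100101101111 walk d0:H2→d1:-→d2:-→d3:-→d4:-→d5:-→d6:-→d7:-→d8:-→d9:-→d10:-→d11:-→d12:-→d13:-→d14:-→d15:-→d16:-→d17:-→d18:-→d19:-→d20:H3→d21:-→d22:-→d23:-→d24:-→d25:-→d26:-→d27:-→d28:H4 -> H4
  + 169.129.150.0/24 (H3) depth=24
  lookup 169.179.165.217: bits 1010100110 walk d0:H2→d1:-→d2:-→d3:-→d4:-→d5:-→d6:-→d7:-→d8:-→d9:-→d10:- -> H2
  + 95.112.0.0/12 (H4) depth=12
  lookup 169.129.150.246: bits 1010100110000001100101101111 walk d0:H2→d1:-→d2:-→d3:-→d4:-→d5:-→d6:-→d7:-→d8:-→d9:-→d10:-→d11:-→d12:-→d13:-→d14:-→d15:-→d16:-→d17:-→d18:-→d19:-→d20:H3→d21:-→d22:-→d23:-→d24:H3→d25:-→d26:-→d27:-→d28:H4 -> H4
  - 169.129.144.0/20 clear@20
  - 0.0.0.0/0 clear@0
  lookup 161.246.139.200: bits 1010 walk d0:-→d1:-→d2:-→d3:-→d4:- -> no-route
  lookup 95.112.0.82: bits 010111110111 walk d0:-→d1:-→d2:-→d3:-→d4:-→d5:-→d6:-→d7:-→d8:-→d9:-→d10:-→d11:-→d12:H4 -> H4
  lookup 95.112.141.89: bits 010111110111 walk d0:-→d1:-→d2:-→d3:-→d4:-→d5:-→d6:-→d7:-→d8:-→d9:-→d10:-→d11:-→d12:H4 -> H4
  lookup 169.129.150.241: bits 1010100110000001100101101111 walk d0:-→d1:-→d2:-→d3:-→d4:-→d5:-→d6:-→d7:-→d8:-→d9:-→d10:-→d11:-→d12:-→d13:-→d14:-→d15:-→d16:-→d17:-→d18:-→d19:-→d20:-→d21:-→d22:-→d23:-→d24:H3→d25:-→d26:-→d27:-→d28:H4 -> H4
  + 169.129.0.0/16 (H4) depth=16
  lookup 139.16.114.89: bits 10 walk d0:-→d1:-→d2:- -> no-route
  lookup 148.138.78.63: bits 10 walk d0:-→d1:-→d2:- -> no-route
  lookup 169.129.7.64: bits 1010100110000001 walk d0:-→d1:-→d2:-→d3:-→d4:-→d5:-→d6:-→d7:-→d8:-→d9:-→d10:-→d11:-→d12:-→d13:-→d14:-→d15:-→d16:H4 -> H4
  + 95.112.0.0/12 (H0) depth=12
  lookup 169.129.0.34: bits 1010100110000001 walk d0:-→d1:-→d2:-→d3:-→d4:-→d5:-→d6:-→d7:-→d8:-→d9:-→d10:-→d11:-→d12:-→d13:-→d14:-→d15:-→d16:H4 -> H4
  + 169.129.144.0/20 (H2) depth=20
  lookup 169.129.154.47: bits 10101001100000011001 walk d0:-→d1:-→d2:-→d3:-→d4:-→d5:-→d6:-→d7:-→d8:-→d9:-→d10:-→d11:-→d12:-→d13:-→d14:-→d15:-→d16:H4→d17:-→d18:-→d19:-→d20:H2 -> H2
  + 169.0.0.0/8 (H3) depth=8
  lookup 169.129.150.240: bits 1010100110000001100101101111 walk d0:-→d1:-→d2:-→d3:-→d4:-→d5:-→d6:-→d7:-→d8:H3→d9:-→d10:-→d11:-→d12:-→d13:-→d14:-→d15:-→d16:H4→d17:-→d18:-→d19:-→d20:H2→d21:-→d22:-→d23:-→d24:H3→d25:-→d26:-→d27:-→d28:H4 -> H4
  lookup 169.129.150.241: bits 1010100110000001100101101111 walk d0:-→d1:-→d2:-→d3:-→d4:-→d5:-→d6:-→d7:-→d8:H3→d9:-→d10:-→d11:-→d12:-→d13:-→d14:-→d15:-→d16:H4→d17:-→d18:-→d19:-→d20:H2→d21:-→d22:-→d23:-→d24:H3→d25:-→d26:-→d27:-→d28:H4 -> H4
  + 95.126.128.0/18 (H4) depth=18
  + 169.129.144.0/20 (H1) depth=20
  lookup 169.129.150.240: bits 1010100110000001100101101111 walk d0:-→d1:-→d2:-→d3:-→d4:-→d5:-→d6:-→d7:-→d8:H3→d9:-→d10:-→d11:-→d12:-→d13:-→d14:-→d15:-→d16:H4→d17:-→d18:-→d19:-→d20:H1→d21:-→d22:-→d23:-→d24:H3→d25:-→d26:-→d27:-→d28:H4 -> H4
  + 95.112.0.0/12 (H1) depth=12
  + 95.112.0.0/12 (H4) depth=12
  lookup 95.112.156.248: bits 010111110111 walk d0:-→d1:-→d2:-→d3:-→d4:-→d5:-→d6:-→d7:-→d8:-→d9:-→d10:-→d11:-→d12:H4 -> H4
  lookup 195.72.135.255: bits 1 walk d0:-→d1:- -> no-route
  lookup 169.129.150.242: bits 1010100110000001100101101111 walk d0:-→d1:-→d2:-→d3:-→d4:-→d5:-→d6:-→d7:-→d8:H3→d9:-→d10:-→d11:-→d12:-→d13:-→d14:-→d15:-→d16:H4→d17:-→d18:-→d19:-→d20:H1→d21:-→d22:-→d23:-→d24:H3→d25:-→d26:-→d27:-→d28:H4 -> H4
  lookup 95.114.127.27: bits 010111110111 walk d0:-→d1:-→d2:-→d3:-→d4:-→d5:-→d6:-→d7:-→d8:-→d9:-→d10:-→d11:-→d12:H4 -> H4
  lookup 169.129.150.73: bits 101010011000000110010110 walk d0:-→d1:-→d2:-→d3:-→d4:-→d5:-→d6:-→d7:-→d8:H3→d9:-→d10:-→d11:-→d12:-→d13:-→d14:-→d15:-→d16:H4→d17:-→d18:-→d19:-→d20:H1→d21:-→d22:-→d23:-→d24:H3 -> H3
  lookup 169.129.150.252: bits 1010100110000001100101101111 walk d0:-→d1:-→d2:-→d3:-→d4:-→d5:-→d6:-→d7:-→d8:H3→d9:-→d10:-→d11:-→d12:-→d13:-→d14:-→d15:-→d16:H4→d17:-→d18:-→d19:-→d20:H1→d21:-→d22:-→d23:-→d24:H3→d25:-→d26:-→d27:-→d28:H4 -> H4
  lookup 169.129.144.125: bits 101010011000000110010 walk d0:-→d1:-→d2:-→d3:-→d4:-→d5:-→d6:-→d7:-→d8:H3→d9:-→d10:-→d11:-→d12:-→d13:-→d14:-→d15:-→d16:H4→d17:-→d18:-→d19:-→d20:H1→d21:- -> H1

== LOOKUPS ==
["H4","H4","H2","H4","no-route","H4","H4","H4","no-route","no-route","H4","H4","H2","H4","H4","H4","H4","no-route","H4","H4","H3","H4","H1"]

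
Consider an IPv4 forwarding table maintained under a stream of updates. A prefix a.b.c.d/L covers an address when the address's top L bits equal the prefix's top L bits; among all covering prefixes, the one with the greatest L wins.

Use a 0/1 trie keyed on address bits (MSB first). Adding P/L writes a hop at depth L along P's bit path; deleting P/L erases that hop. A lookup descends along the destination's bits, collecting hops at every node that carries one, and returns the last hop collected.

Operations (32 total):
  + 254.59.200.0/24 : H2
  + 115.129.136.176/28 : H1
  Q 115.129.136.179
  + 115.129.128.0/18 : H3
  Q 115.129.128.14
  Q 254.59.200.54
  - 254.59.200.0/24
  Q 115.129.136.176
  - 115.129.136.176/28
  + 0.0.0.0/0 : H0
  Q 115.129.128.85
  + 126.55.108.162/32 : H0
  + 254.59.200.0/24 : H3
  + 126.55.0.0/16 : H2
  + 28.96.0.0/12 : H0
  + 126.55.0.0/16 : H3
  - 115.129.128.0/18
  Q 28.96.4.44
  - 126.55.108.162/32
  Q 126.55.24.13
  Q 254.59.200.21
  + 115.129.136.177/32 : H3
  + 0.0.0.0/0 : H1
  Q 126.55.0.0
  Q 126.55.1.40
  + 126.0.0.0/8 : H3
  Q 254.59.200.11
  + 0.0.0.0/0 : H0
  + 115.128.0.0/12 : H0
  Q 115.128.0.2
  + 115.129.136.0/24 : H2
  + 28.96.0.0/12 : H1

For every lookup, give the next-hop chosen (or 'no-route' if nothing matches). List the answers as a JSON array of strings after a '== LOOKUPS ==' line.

Trace:
  + 254.59.200.0/24 (H2) depth=24
  + 115.129.136.176/28 (H1) depth=28
  lookup 115.129.136.179: bits 0111001110000001100010001011 walk d0:-→d1:-→d2:-→d3:-→d4:-→d5:-→d6:-→d7:-→d8:-→d9:-→d10:-→d11:-→d12:-→d13:-→d14:-→d15:-→d16:-→d17:-→d18:-→d19:-→d20:-→d21:-→d22:-→d23:-→d24:-→d25:-→d26:-→d27:-→d28:H1 -> H1
  + 115.129.128.0/18 (H3) depth=18
  lookup 115.129.128.14: bits 01110011100000011000 walk d0:-→d1:-→d2:-→d3:-→d4:-→d5:-→d6:-→d7:-→d8:-→d9:-→d10:-→d11:-→d12:-→d13:-→d14:-→d15:-→d16:-→d17:-→d18:H3→d19:-→d20:- -> H3
  lookup 254.59.200.54: bits 111111100011101111001000 walk d0:-→d1:-→d2:-→d3:-→d4:-→d5:-→d6:-→d7:-→d8:-→d9:-→d10:-→d11:-→d12:-→d13:-→d14:-→d15:-→d16:-→d17:-→d18:-→d19:-→d20:-→d21:-→d22:-→d23:-→d24:H2 -> H2
  del 254.59.200.0/24 (clear depth 24)
  lookup 115.129.136.176: bits 0111001110000001100010001011 walk d0:-→d1:-→d2:-→d3:-→d4:-→d5:-→d6:-→d7:-→d8:-→d9:-→d10:-→d11:-→d12:-→d13:-→d14:-→d15:-→d16:-→d17:-→d18:H3→d19:-→d20:-→d21:-→d22:-→d23:-→d24:-→d25:-→d26:-→d27:-→d28:H1 -> H1
  del 115.129.136.176/28 (clear depth 28)
  + 0.0.0.0/0 (H0) depth=0
  lookup 115.129.128.85: bits 01110011100000011000 walk d0:H0→d1:-→d2:-→d3:-→d4:-→d5:-→d6:-→d7:-→d8:-→d9:-→d10:-→d11:-→d12:-→d13:-→d14:-→d15:-→d16:-→d17:-→d18:H3→d19:-→d20:- -> H3
  + 126.55.108.162/32 (H0) depth=32
  + 254.59.200.0/24 (H3) depth=24
  + 126.55.0.0/16 (H2) depth=16
  + 28.96.0.0/12 (H0) depth=12
  + 126.55.0.0/16 (H3) depth=16
  del 115.129.128.0/18 (clear depth 18)
  lookup 28.96.4.44: bits 000111000110 walk d0:H0→d1:-→d2:-→d3:-→d4:-→d5:-→d6:-→d7:-→d8:-→d9:-→d10:-→d11:-→d12:H0 -> H0
  del 126.55.108.162/32 (clear depth 32)
  lookup 126.55.24.13: bits 01111110001101110 walk d0:H0→d1:-→d2:-→d3:-→d4:-→d5:-→d6:-→d7:-→d8:-→d9:-→d10:-→d11:-→d12:-→d13:-→d14:-→d15:-→d16:H3→d17:- -> H3
  lookup 254.59.200.21: bits 111111100011101111001000 walk d0:H0→d1:-→d2:-→d3:-→d4:-→d5:-→d6:-→d7:-→d8:-→d9:-→d10:-→d11:-→d12:-→d13:-→d14:-→d15:-→d16:-→d17:-→d18:-→d19:-→d20:-→d21:-→d22:-→d23:-→d24:H3 -> H3
  + 115.129.136.177/32 (H3) depth=32
  + 0.0.0.0/0 (H1) depth=0
  lookup 126.55.0.0: bits 01111110001101110 walk d0:H1→d1:-→d2:-→d3:-→d4:-→d5:-→d6:-→d7:-→d8:-→d9:-→d10:-→d11:-→d12:-→d13:-→d14:-→d15:-→d16:H3→d17:- -> H3
  lookup 126.55.1.40: bits 01111110001101110 walk d0:H1→d1:-→d2:-→d3:-→d4:-→d5:-→d6:-→d7:-→d8:-→d9:-→d10:-→d11:-→d12:-→d13:-→d14:-→d15:-→d16:H3→d17:- -> H3
  + 126.0.0.0/8 (H3) depth=8
  lookup 254.59.200.11: bits 111111100011101111001000 walk d0:H1→d1:-→d2:-→d3:-→d4:-→d5:-→d6:-→d7:-→d8:-→d9:-→d10:-→d11:-→d12:-→d13:-→d14:-→d15:-→d16:-→d17:-→d18:-→d19:-→d20:-→d21:-→d22:-→d23:-→d24:H3 -> H3
  + 0.0.0.0/0 (H0) depth=0
  + 115.128.0.0/12 (H0) depth=12
  lookup 115.128.0.2: bits 011100111000000 walk d0:H0→d1:-→d2:-→d3:-→d4:-→d5:-→d6:-→d7:-→d8:-→d9:-→d10:-→d11:-→d12:H0→d13:-→d14:-→d15:- -> H0
  + 115.129.136.0/24 (H2) depth=24
  + 28.96.0.0/12 (H1) depth=12

== LOOKUPS ==
["H1","H3","H2","H1","H3","H0","H3","H3","H3","H3","H3","H0"]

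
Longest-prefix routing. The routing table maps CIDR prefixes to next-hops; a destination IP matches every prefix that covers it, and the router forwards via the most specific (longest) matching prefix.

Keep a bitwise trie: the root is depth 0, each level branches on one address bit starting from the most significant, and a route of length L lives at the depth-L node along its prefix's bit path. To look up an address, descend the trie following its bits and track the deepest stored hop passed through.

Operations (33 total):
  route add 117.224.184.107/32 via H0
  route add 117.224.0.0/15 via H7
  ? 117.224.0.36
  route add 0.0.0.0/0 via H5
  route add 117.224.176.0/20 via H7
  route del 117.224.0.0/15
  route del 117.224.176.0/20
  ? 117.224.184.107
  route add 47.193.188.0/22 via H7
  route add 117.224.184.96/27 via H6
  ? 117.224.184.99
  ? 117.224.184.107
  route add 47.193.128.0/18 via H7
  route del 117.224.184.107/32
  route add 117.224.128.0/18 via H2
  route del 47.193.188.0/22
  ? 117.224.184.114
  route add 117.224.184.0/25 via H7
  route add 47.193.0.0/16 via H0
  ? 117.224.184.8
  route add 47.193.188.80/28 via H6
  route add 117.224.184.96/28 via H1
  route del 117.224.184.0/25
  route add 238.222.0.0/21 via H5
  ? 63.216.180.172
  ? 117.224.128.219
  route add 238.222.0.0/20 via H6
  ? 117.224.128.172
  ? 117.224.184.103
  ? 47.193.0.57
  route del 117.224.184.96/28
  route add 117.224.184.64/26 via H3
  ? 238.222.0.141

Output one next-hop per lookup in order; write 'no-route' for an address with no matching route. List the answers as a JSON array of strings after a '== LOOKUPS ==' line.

Process each operation:
  add 117.224.184.107/32 -> H0 at depth 32
  add 117.224.0.0/15 -> H7 at depth 15
  Q 117.224.0.36: descend 0111010111100000 ; hops seen [H7] ; pick H7
  add 0.0.0.0/0 -> H5 at depth 0
  add 117.224.176.0/20 -> H7 at depth 20
  - 117.224.0.0/15 clear@15
  - 117.224.176.0/20 clear@20
  Q 117.224.184.107: descend 01110101111000001011100001101011 ; hops seen [H5,H0] ; pick H0
  add 47.193.188.0/22 -> H7 at depth 22
  add 117.224.184.96/27 -> H6 at depth 27
  Q 117.224.184.99: descend 0111010111100000101110000110 ; hops seen [H5,H6] ; pick H6
  Q 117.224.184.107: descend 01110101111000001011100001101011 ; hops seen [H5,H6,H0] ; pick H0
  add 47.193.128.0/18 -> H7 at depth 18
  - 117.224.184.107/32 clear@32
  add 117.224.128.0/18 -> H2 at depth 18
  - 47.193.188.0/22 clear@22
  Q 117.224.184.114: descend 011101011110000010111000011 ; hops seen [H5,H2,H6] ; pick H6
  add 117.224.184.0/25 -> H7 at depth 25
  add 47.193.0.0/16 -> H0 at depth 16
  Q 117.224.184.8: descend 0111010111100000101110000 ; hops seen [H5,H2,H7] ; pick H7
  add 47.193.188.80/28 -> H6 at depth 28
  add 117.224.184.96/28 -> H1 at depth 28
  - 117.224.184.0/25 clear@25
  add 238.222.0.0/21 -> H5 at depth 21
  Q 63.216.180.172: descend 001 ; hops seen [H5] ; pick H5
  Q 117.224.128.219: descend 011101011110000010 ; hops seen [H5,H2] ; pick H2
  add 238.222.0.0/20 -> H6 at depth 20
  Q 117.224.128.172: descend 011101011110000010 ; hops seen [H5,H2] ; pick H2
  Q 117.224.184.103: descend 0111010111100000101110000110 ; hops seen [H5,H2,H6,H1] ; pick H1
  Q 47.193.0.57: descend 0010111111000001 ; hops seen [H5,H0] ; pick H0
  - 117.224.184.96/28 clear@28
  add 117.224.184.64/26 -> H3 at depth 26
  Q 238.222.0.141: descend 111011101101111000000 ; hops seen [H5,H6,H5] ; pick H5

== LOOKUPS ==
["H7","H0","H6","H0","H6","H7","H5","H2","H2","H1","H0","H5"]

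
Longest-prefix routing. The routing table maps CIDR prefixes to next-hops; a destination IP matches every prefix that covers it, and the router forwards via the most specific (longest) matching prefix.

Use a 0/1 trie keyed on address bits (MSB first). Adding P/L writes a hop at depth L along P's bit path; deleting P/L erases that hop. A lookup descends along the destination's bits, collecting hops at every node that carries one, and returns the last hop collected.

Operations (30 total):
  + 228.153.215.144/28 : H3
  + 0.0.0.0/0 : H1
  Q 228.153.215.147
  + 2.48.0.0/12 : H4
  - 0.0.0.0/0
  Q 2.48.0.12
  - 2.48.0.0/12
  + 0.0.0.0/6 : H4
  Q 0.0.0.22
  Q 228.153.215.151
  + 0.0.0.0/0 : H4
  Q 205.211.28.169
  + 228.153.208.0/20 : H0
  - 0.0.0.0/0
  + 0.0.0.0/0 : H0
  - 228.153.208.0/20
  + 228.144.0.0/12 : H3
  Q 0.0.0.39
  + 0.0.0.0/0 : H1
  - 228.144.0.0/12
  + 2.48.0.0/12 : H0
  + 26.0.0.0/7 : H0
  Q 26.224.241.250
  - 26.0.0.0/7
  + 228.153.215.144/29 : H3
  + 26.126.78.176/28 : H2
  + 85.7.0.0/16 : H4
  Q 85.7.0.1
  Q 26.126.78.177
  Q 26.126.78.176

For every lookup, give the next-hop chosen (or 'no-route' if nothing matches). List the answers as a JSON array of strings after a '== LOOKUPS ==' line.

Apply in order:
  add 228.153.215.144/28 -> H3 at depth 28
  add 0.0.0.0/0 -> H1 at depth 0
  Q 228.153.215.147: descend 1110010010011001110101111001 ; hops seen [H1,H3] ; pick H3
  add 2.48.0.0/12 -> H4 at depth 12
  del 0.0.0.0/0 (clear depth 0)
  Q 2.48.0.12: descend 000000100011 ; hops seen [H4] ; pick H4
  del 2.48.0.0/12 (clear depth 12)
  add 0.0.0.0/6 -> H4 at depth 6
  Q 0.0.0.22: descend 000000 ; hops seen [H4] ; pick H4
  Q 228.153.215.151: descend 1110010010011001110101111001 ; hops seen [H3] ; pick H3
  add 0.0.0.0/0 -> H4 at depth 0
  Q 205.211.28.169: descend 11 ; hops seen [H4] ; pick H4
  add 228.153.208.0/20 -> H0 at depth 20
  del 0.0.0.0/0 (clear depth 0)
  add 0.0.0.0/0 -> H0 at depth 0
  del 228.153.208.0/20 (clear depth 20)
  add 228.144.0.0/12 -> H3 at depth 12
  Q 0.0.0.39: descend 000000 ; hops seen [H0,H4] ; pick H4
  add 0.0.0.0/0 -> H1 at depth 0
  del 228.144.0.0/12 (clear depth 12)
  add 2.48.0.0/12 -> H0 at depth 12
  add 26.0.0.0/7 -> H0 at depth 7
  Q 26.224.241.250: descend 0001101 ; hops seen [H1,H0] ; pick H0
  del 26.0.0.0/7 (clear depth 7)
  add 228.153.215.144/29 -> H3 at depth 29
  add 26.126.78.176/28 -> H2 at depth 28
  add 85.7.0.0/16 -> H4 at depth 16
  Q 85.7.0.1: descend 0101010100000111 ; hops seen [H1,H4] ; pick H4
  Q 26.126.78.177: descend 0001101001111110010011101011 ; hops seen [H1,H2] ; pick H2
  Q 26.126.78.176: descend 0001101001111110010011101011 ; hops seen [H1,H2] ; pick H2

== LOOKUPS ==
["H3","H4","H4","H3","H4","H4","H0","H4","H2","H2"]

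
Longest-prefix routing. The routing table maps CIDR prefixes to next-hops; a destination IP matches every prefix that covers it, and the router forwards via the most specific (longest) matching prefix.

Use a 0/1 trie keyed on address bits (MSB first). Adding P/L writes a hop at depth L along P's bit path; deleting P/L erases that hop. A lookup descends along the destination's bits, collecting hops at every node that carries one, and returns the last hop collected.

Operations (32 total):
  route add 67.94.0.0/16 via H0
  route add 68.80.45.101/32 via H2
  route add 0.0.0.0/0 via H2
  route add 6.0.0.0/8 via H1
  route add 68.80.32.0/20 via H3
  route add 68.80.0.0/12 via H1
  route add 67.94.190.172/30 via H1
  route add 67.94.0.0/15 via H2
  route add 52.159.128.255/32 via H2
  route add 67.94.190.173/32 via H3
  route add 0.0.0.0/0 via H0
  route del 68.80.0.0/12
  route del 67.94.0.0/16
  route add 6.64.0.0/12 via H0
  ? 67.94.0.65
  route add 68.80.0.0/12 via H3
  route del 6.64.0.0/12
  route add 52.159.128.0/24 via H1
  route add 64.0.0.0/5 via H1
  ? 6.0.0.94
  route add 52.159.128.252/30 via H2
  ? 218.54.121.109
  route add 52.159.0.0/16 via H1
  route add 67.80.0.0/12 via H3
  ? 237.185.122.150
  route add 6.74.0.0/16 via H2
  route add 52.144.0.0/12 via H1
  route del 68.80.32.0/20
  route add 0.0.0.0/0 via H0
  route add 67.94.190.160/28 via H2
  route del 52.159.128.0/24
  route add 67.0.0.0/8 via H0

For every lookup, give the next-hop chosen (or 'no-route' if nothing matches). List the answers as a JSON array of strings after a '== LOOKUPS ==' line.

Trace:
  add 67.94.0.0/16 -> H0 at depth 16
  add 68.80.45.101/32 -> H2 at depth 32
  add 0.0.0.0/0 -> H2 at depth 0
  add 6.0.0.0/8 -> H1 at depth 8
  add 68.80.32.0/20 -> H3 at depth 20
  add 68.80.0.0/12 -> H1 at depth 12
  add 67.94.190.172/30 -> H1 at depth 30
  add 67.94.0.0/15 -> H2 at depth 15
  add 52.159.128.255/32 -> H2 at depth 32
  add 67.94.190.173/32 -> H3 at depth 32
  add 0.0.0.0/0 -> H0 at depth 0
  del 68.80.0.0/12 (clear depth 12)
  del 67.94.0.0/16 (clear depth 16)
  add 6.64.0.0/12 -> H0 at depth 12
  lookup 67.94.0.65: bits 0100001101011110 walk d0:H0→d1:-→d2:-→d3:-→d4:-→d5:-→d6:-→d7:-→d8:-→d9:-→d10:-→d11:-→d12:-→d13:-→d14:-→d15:H2→d16:- -> H2
  add 68.80.0.0/12 -> H3 at depth 12
  del 6.64.0.0/12 (clear depth 12)
  add 52.159.128.0/24 -> H1 at depth 24
  add 64.0.0.0/5 -> H1 at depth 5
  lookup 6.0.0.94: bits 000001100 walk d0:H0→d1:-→d2:-→d3:-→d4:-→d5:-→d6:-→d7:-→d8:H1→d9:- -> H1
  add 52.159.128.252/30 -> H2 at depth 30
  lookup 218.54.121.109: bits ε walk d0:H0 -> H0
  add 52.159.0.0/16 -> H1 at depth 16
  add 67.80.0.0/12 -> H3 at depth 12
  lookup 237.185.122.150: bits ε walk d0:H0 -> H0
  add 6.74.0.0/16 -> H2 at depth 16
  add 52.144.0.0/12 -> H1 at depth 12
  del 68.80.32.0/20 (clear depth 20)
  add 0.0.0.0/0 -> H0 at depth 0
  add 67.94.190.160/28 -> H2 at depth 28
  del 52.159.128.0/24 (clear depth 24)
  add 67.0.0.0/8 -> H0 at depth 8

== LOOKUPS ==
["H2","H1","H0","H0"]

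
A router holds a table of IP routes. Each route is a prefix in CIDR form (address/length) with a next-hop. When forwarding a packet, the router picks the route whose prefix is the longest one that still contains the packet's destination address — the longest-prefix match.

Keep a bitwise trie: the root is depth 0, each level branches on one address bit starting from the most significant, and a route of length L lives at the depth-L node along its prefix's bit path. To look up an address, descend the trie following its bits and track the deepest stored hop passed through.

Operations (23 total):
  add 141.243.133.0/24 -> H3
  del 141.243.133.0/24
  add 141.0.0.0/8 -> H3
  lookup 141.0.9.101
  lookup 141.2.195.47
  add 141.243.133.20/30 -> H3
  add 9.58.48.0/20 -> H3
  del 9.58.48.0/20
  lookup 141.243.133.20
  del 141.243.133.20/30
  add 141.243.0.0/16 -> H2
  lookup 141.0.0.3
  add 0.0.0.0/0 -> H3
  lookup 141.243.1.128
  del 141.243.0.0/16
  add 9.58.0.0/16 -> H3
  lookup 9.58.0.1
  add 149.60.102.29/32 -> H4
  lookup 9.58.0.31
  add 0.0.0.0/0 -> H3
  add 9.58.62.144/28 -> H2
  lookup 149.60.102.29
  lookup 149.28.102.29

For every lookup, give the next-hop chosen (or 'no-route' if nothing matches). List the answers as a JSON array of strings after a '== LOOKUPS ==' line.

Trace:
  add 141.243.133.0/24 -> H3 at depth 24
  del 141.243.133.0/24 (clear depth 24)
  add 141.0.0.0/8 -> H3 at depth 8
  ? 141.0.9.101  path d0:-→d1:-→d2:-→d3:-→d4:-→d5:-→d6:-→d7:-→d8:H3  best=H3
  ? 141.2.195.47  path d0:-→d1:-→d2:-→d3:-→d4:-→d5:-→d6:-→d7:-→d8:H3  best=H3
  add 141.243.133.20/30 -> H3 at depth 30
  add 9.58.48.0/20 -> H3 at depth 20
  del 9.58.48.0/20 (clear depth 20)
  ? 141.243.133.20  path d0:-→d1:-→d2:-→d3:-→d4:-→d5:-→d6:-→d7:-→d8:H3→d9:-→d10:-→d11:-→d12:-→d13:-→d14:-→d15:-→d16:-→d17:-→d18:-→d19:-→d20:-→d21:-→d22:-→d23:-→d24:-→d25:-→d26:-→d27:-→d28:-→d29:-→d30:H3  best=H3
  del 141.243.133.20/30 (clear depth 30)
  add 141.243.0.0/16 -> H2 at depth 16
  ? 141.0.0.3  path d0:-→d1:-→d2:-→d3:-→d4:-→d5:-→d6:-→d7:-→d8:H3  best=H3
  add 0.0.0.0/0 -> H3 at depth 0
  ? 141.243.1.128  path d0:H3→d1:-→d2:-→d3:-→d4:-→d5:-→d6:-→d7:-→d8:H3→d9:-→d10:-→d11:-→d12:-→d13:-→d14:-→d15:-→d16:H2  best=H2
  del 141.243.0.0/16 (clear depth 16)
  add 9.58.0.0/16 -> H3 at depth 16
  ? 9.58.0.1  path d0:H3→d1:-→d2:-→d3:-→d4:-→d5:-→d6:-→d7:-→d8:-→d9:-→d10:-→d11:-→d12:-→d13:-→d14:-→d15:-→d16:H3→d17:-→d18:-  best=H3
  add 149.60.102.29/32 -> H4 at depth 32
  ? 9.58.0.31  path d0:H3→d1:-→d2:-→d3:-→d4:-→d5:-→d6:-→d7:-→d8:-→d9:-→d10:-→d11:-→d12:-→d13:-→d14:-→d15:-→d16:H3→d17:-→d18:-  best=H3
  add 0.0.0.0/0 -> H3 at depth 0
  add 9.58.62.144/28 -> H2 at depth 28
  ? 149.60.102.29  path d0:H3→d1:-→d2:-→d3:-→d4:-→d5:-→d6:-→d7:-→d8:-→d9:-→d10:-→d11:-→d12:-→d13:-→d14:-→d15:-→d16:-→d17:-→d18:-→d19:-→d20:-→d21:-→d22:-→d23:-→d24:-→d25:-→d26:-→d27:-→d28:-→d29:-→d30:-→d31:-→d32:H4  best=H4
  ? 149.28.102.29  path d0:H3→d1:-→d2:-→d3:-→d4:-→d5:-→d6:-→d7:-→d8:-→d9:-→d10:-  best=H3

== LOOKUPS ==
["H3","H3","H3","H3","H2","H3","H3","H4","H3"]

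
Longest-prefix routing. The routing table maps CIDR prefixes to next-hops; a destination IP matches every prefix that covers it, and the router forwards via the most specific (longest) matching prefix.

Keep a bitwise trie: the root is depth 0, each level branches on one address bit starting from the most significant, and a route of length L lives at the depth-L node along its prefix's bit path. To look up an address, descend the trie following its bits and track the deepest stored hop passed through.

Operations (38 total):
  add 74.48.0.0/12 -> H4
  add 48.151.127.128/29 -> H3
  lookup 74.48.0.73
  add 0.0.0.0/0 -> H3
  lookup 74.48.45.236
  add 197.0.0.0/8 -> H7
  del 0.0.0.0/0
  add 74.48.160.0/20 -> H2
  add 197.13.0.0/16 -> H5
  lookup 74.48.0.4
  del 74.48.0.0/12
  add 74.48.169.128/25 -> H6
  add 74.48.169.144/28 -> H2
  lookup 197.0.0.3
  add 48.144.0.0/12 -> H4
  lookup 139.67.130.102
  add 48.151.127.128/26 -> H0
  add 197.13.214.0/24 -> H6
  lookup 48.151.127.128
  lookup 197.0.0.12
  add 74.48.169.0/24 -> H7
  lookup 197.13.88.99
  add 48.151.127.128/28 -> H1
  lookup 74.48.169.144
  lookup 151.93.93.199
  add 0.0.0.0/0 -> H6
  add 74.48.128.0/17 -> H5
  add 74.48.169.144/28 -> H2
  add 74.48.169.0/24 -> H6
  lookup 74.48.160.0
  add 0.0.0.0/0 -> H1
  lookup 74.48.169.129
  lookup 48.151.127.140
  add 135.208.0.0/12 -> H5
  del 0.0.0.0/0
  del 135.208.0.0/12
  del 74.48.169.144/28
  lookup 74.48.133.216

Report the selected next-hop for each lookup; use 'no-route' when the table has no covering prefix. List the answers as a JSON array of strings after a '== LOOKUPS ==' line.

Trace:
  add 74.48.0.0/12 -> H4 at depth 12
  add 48.151.127.128/29 -> H3 at depth 29
  Q 74.48.0.73: descend 010010100011 ; hops seen [H4] ; pick H4
  add 0.0.0.0/0 -> H3 at depth 0
  Q 74.48.45.236: descend 010010100011 ; hops seen [H3,H4] ; pick H4
  add 197.0.0.0/8 -> H7 at depth 8
  - 0.0.0.0/0 clear@0
  add 74.48.160.0/20 -> H2 at depth 20
  add 197.13.0.0/16 -> H5 at depth 16
  Q 74.48.0.4: descend 0100101000110000 ; hops seen [H4] ; pick H4
  - 74.48.0.0/12 clear@12
  add 74.48.169.128/25 -> H6 at depth 25
  add 74.48.169.144/28 -> H2 at depth 28
  Q 197.0.0.3: descend 110001010000 ; hops seen [H7] ; pick H7
  add 48.144.0.0/12 -> H4 at depth 12
  Q 139.67.130.102: descend 1 ; hops seen [∅] ; pick no-route
  add 48.151.127.128/26 -> H0 at depth 26
  add 197.13.214.0/24 -> H6 at depth 24
  Q 48.151.127.128: descend 00110000100101110111111110000 ; hops seen [H4,H0,H3] ; pick H3
  Q 197.0.0.12: descend 110001010000 ; hops seen [H7] ; pick H7
  add 74.48.169.0/24 -> H7 at depth 24
  Q 197.13.88.99: descend 1100010100001101 ; hops seen [H7,H5] ; pick H5
  add 48.151.127.128/28 -> H1 at depth 28
  Q 74.48.169.144: descend 0100101000110000101010011001 ; hops seen [H2,H7,H6,H2] ; pick H2
  Q 151.93.93.199: descend 1 ; hops seen [∅] ; pick no-route
  add 0.0.0.0/0 -> H6 at depth 0
  add 74.48.128.0/17 -> H5 at depth 17
  add 74.48.169.144/28 -> H2 at depth 28
  add 74.48.169.0/24 -> H6 at depth 24
  Q 74.48.160.0: descend 01001010001100001010 ; hops seen [H6,H5,H2] ; pick H2
  add 0.0.0.0/0 -> H1 at depth 0
  Q 74.48.169.129: descend 010010100011000010101001100 ; hops seen [H1,H5,H2,H6,H6] ; pick H6
  Q 48.151.127.140: descend 0011000010010111011111111000 ; hops seen [H1,H4,H0,H1] ; pick H1
  add 135.208.0.0/12 -> H5 at depth 12
  - 0.0.0.0/0 clear@0
  - 135.208.0.0/12 clear@12
  - 74.48.169.144/28 clear@28
  Q 74.48.133.216: descend 010010100011000010 ; hops seen [H5] ; pick H5

== LOOKUPS ==
["H4","H4","H4","H7","no-route","H3","H7","H5","H2","no-route","H2","H6","H1","H5"]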